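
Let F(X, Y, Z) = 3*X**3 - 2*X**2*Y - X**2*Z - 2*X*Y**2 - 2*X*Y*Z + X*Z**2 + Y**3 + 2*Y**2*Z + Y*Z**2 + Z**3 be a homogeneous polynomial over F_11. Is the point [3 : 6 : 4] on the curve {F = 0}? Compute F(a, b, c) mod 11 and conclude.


F(3,6,4) ≡ 3 (mod 11); P is NOT on the curve.

Evaluate F(3, 6, 4) term-by-term (mod 11).
  3*X**3 ↦ 3·27·1·1 = 81
  -2*X**2*Y ↦ -2·9·6·1 = -108
  -X**2*Z ↦ -1·9·1·4 = -36
  -2*X*Y**2 ↦ -2·3·36·1 = -216
  -2*X*Y*Z ↦ -2·3·6·4 = -144
  X*Z**2 ↦ 1·3·1·16 = 48
  Y**3 ↦ 1·1·216·1 = 216
  2*Y**2*Z ↦ 2·1·36·4 = 288
  Y*Z**2 ↦ 1·1·6·16 = 96
  Z**3 ↦ 1·1·1·64 = 64
Sum: F(3, 6, 4) = (81) + (-108) + (-36) + (-216) + (-144) + (48) + (216) + (288) + (96) + (64) = 289.
Reducing mod 11: 289 ≡ 3 (mod 11).
Since F(a, b, c) ≡ 3 ≠ 0 (mod 11), P does NOT lie on the curve.


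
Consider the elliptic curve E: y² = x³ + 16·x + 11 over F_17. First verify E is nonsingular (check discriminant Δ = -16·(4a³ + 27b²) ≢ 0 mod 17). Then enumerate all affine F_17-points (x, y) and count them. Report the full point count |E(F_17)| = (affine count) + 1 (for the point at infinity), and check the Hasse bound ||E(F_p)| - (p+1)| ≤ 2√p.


Affine points = {(2, 0), (3, 1), (3, 16), (6, 0), (9, 0), (10, 7), (10, 10), (13, 6), (13, 11), (14, 2), (14, 15)}; affine count = 11; |E(F_17)| = 12.

Discriminant check: Δ ∝ 4a³ + 27b² = 4·16³ + 27·11² = 4·4096 + 27·121 ≡ 16 (mod 17). Nonzero ⇒ E is nonsingular.
For each x ∈ F_17, compute rhs = x³ + 16·x + 11 mod 17, then count y ∈ F_17 with y² ≡ rhs.
  x = 0: rhs = 11, matching y values: none (0 points).
  x = 1: rhs = 11, matching y values: none (0 points).
  x = 2: rhs = 0, matching y values: 0 (1 points).
  x = 3: rhs = 1, matching y values: 1, 16 (2 points).
  x = 4: rhs = 3, matching y values: none (0 points).
  x = 5: rhs = 12, matching y values: none (0 points).
  x = 6: rhs = 0, matching y values: 0 (1 points).
  x = 7: rhs = 7, matching y values: none (0 points).
  x = 8: rhs = 5, matching y values: none (0 points).
  x = 9: rhs = 0, matching y values: 0 (1 points).
  x = 10: rhs = 15, matching y values: 7, 10 (2 points).
  x = 11: rhs = 5, matching y values: none (0 points).
  x = 12: rhs = 10, matching y values: none (0 points).
  x = 13: rhs = 2, matching y values: 6, 11 (2 points).
  x = 14: rhs = 4, matching y values: 2, 15 (2 points).
  x = 15: rhs = 5, matching y values: none (0 points).
  x = 16: rhs = 11, matching y values: none (0 points).
Total affine count: 11.
Full point count |E(F_17)| = 11 + 1 = 12.
Hasse bound: |12 − (17+1)| = |-6| = 6 ≤ 2√17 ≈ 8.2462 ✓.


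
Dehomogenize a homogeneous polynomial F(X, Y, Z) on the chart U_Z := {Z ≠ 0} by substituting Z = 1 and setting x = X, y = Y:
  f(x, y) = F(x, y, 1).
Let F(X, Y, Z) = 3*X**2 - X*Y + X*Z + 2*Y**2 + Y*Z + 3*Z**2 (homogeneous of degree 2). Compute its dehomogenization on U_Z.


f(x, y) = 3*x**2 - x*y + x + 2*y**2 + y + 3

On U_Z we set Z = 1. Each monomial c·X^i·Y^j·Z^k in F becomes c·x^i·y^j·1^k = c·x^i·y^j.
Substituting Z = 1: F(X, Y, 1) = 3*x**2 - x*y + x + 2*y**2 + y + 3.
Note: deg(f) ≤ deg(F) = 2; strict inequality happens when F is divisible by Z (lost terms).


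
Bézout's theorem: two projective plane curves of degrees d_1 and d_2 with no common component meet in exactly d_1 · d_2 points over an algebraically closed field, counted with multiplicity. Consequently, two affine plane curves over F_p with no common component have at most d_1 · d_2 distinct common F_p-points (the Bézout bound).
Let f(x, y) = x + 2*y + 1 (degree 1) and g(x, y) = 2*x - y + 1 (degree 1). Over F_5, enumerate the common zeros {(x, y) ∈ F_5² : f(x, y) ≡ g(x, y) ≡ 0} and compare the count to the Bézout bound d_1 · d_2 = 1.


Common zeros: ∅; count = 0; Bézout bound = 1.

deg(f) = 1, deg(g) = 1, so Bézout bound = 1.
Scan x ∈ F_5. For each x, list the y ∈ F_5 with f(x, y) ≡ 0 and those with g(x, y) ≡ 0 (mod 5); the common zeros in that column are the intersection.
  x = 0: f ≡ 0 at y ∈ {2}; g ≡ 0 at y ∈ {1}; common: ∅.
  x = 1: f ≡ 0 at y ∈ {4}; g ≡ 0 at y ∈ {3}; common: ∅.
  x = 2: f ≡ 0 at y ∈ {1}; g ≡ 0 at y ∈ {0}; common: ∅.
  x = 3: f ≡ 0 at y ∈ {3}; g ≡ 0 at y ∈ {2}; common: ∅.
  x = 4: f ≡ 0 at y ∈ {0}; g ≡ 0 at y ∈ {4}; common: ∅.
Collecting: common zeros = ∅, so the count is 0.
Comparison with the Bézout bound: 0 ≤ 1 = deg(f)·deg(g), as expected for curves with no common component (the affine F_5-count falls short of the bound because intersections may lie at infinity, over extension fields, or carry multiplicity).


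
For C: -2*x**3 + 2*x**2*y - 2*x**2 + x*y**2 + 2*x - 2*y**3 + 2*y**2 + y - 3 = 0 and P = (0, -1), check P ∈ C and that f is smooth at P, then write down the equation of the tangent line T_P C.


Tangent line at P: 3*x - 9*y - 9 = 0.

Step 1: f(0, -1) = 0, so P lies on C.
Step 2: partial derivatives
  f_x(x, y) = -6*x**2 + 4*x*y - 4*x + y**2 + 2, f_y(x, y) = 2*x**2 + 2*x*y - 6*y**2 + 4*y + 1.
  f_x(P) = 3, f_y(P) = -9 (gradient nonzero, so P is smooth).
Step 3: tangent line at P: 3·(x − 0) + -9·(y − -1) = 0.
Expanding: 3*x - 9*y - 9 = 0.


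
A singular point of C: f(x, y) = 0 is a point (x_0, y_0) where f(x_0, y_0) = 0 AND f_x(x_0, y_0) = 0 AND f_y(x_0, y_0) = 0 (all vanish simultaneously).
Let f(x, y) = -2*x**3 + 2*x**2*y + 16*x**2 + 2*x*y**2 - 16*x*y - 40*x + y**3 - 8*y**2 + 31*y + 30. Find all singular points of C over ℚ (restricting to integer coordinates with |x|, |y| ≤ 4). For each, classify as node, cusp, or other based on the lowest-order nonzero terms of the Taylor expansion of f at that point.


Singular points: {(3, 1)}; classification: cusp.

Compute partial derivatives:
  f_x = -6*x**2 + 4*x*y + 32*x + 2*y**2 - 16*y - 40.
  f_y = 2*x**2 + 4*x*y - 16*x + 3*y**2 - 16*y + 31.
Scan x_0 ∈ {−4, ..., 4}. For each x_0, f_y(x_0, y) is a polynomial in y; find its integer roots y ∈ {−4, ..., 4}, then test f_x and f at those candidates.
  x = -4: f_y(-4, y) = 3*y**2 - 32*y + 127; no integer root y with |y| ≤ 4.
  x = -3: f_y(-3, y) = 3*y**2 - 28*y + 97; no integer root y with |y| ≤ 4.
  x = -2: f_y(-2, y) = 3*y**2 - 24*y + 71; no integer root y with |y| ≤ 4.
  x = -1: f_y(-1, y) = 3*y**2 - 20*y + 49; no integer root y with |y| ≤ 4.
  x = 0: f_y(0, y) = 3*y**2 - 16*y + 31; no integer root y with |y| ≤ 4.
  x = 1: f_y(1, y) = 3*y**2 - 12*y + 17; no integer root y with |y| ≤ 4.
  x = 2: f_y(2, y) = 3*y**2 - 8*y + 7; no integer root y with |y| ≤ 4.
  x = 3: f_y(3, y) = 3*y**2 - 4*y + 1; vanishes at y ∈ {1}. (3, 1): f_x = 0, f = 0 — SINGULAR.
  x = 4: f_y(4, y) = 3*y**2 - 1; no integer root y with |y| ≤ 4.
Only singular point on the grid: (3, 1).
Classify: substitute x = 3 + u, y = 1 + v and expand: f = -2*u**3 + 2*u**2*v + 2*u*v**2 + v**3 + v**2.
No constant or linear terms (consistent with a singular point). Quadratic part: v**2. Cubic part: -2*u**3 + 2*u**2*v + 2*u*v**2 + v**3.
The quadratic part v**2 is a perfect square, so there is a single (double) tangent line v = 0, i.e. y = 1. Restricting the cubic part to that line (v = 0) leaves -2*u**3 ≠ 0, so f is not divisible by v and the branch is v² ≈ 2*u**3 to lowest order — this is a cusp.
Classification: cusp.


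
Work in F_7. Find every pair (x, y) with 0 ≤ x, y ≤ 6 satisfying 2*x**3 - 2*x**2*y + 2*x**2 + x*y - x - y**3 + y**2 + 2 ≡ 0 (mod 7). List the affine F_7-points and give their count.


Affine F_7-points: {(0, 5), (3, 1), (4, 2), (4, 3), (5, 1), (5, 2), (5, 5), (6, 1), (6, 2), (6, 5)}; count = 10.

For each of the 49 pairs (x, y) ∈ F_7², evaluate f(x, y) mod 7. Record the zeros.
  x = 0: [0↦2, 1↦2, 2↦5, 3↦5, 4↦3, 5↦0, 6↦4]  zeros at y ∈ {5}
  x = 1: [0↦5, 1↦4, 2↦6, 3↦5, 4↦2, 5↦5, 6↦1]  zeros at y ∈ ∅
  x = 2: [0↦3, 1↦4, 2↦1, 3↦2, 4↦1, 5↦6, 6↦4]  zeros at y ∈ ∅
  x = 3: [0↦1, 1↦0, 2↦2, 3↦1, 4↦5, 5↦1, 6↦4]  zeros at y ∈ {1}
  x = 4: [0↦4, 1↦4, 2↦0, 3↦0, 4↦5, 5↦2, 6↦6]  zeros at y ∈ {2, 3}
  x = 5: [0↦3, 1↦0, 2↦0, 3↦4, 4↦6, 5↦0, 6↦1]  zeros at y ∈ {1, 2, 5}
  x = 6: [0↦3, 1↦0, 2↦0, 3↦4, 4↦6, 5↦0, 6↦1]  zeros at y ∈ {1, 2, 5}
Collecting zeros: affine points = {(0, 5), (3, 1), (4, 2), (4, 3), (5, 1), (5, 2), (5, 5), (6, 1), (6, 2), (6, 5)}.
Total count |C(F_7)_aff| = 10.


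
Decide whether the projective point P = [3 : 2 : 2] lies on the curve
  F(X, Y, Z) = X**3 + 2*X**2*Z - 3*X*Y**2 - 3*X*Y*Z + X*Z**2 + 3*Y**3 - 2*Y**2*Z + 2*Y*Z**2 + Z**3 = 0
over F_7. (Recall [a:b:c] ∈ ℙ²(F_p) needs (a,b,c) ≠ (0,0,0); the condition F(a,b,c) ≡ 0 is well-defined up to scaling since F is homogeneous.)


F(3,2,2) ≡ 0 (mod 7); P is on the curve.

Evaluate F(3, 2, 2) term-by-term (mod 7).
  X**3 ↦ 1·27·1·1 = 27
  2*X**2*Z ↦ 2·9·1·2 = 36
  -3*X*Y**2 ↦ -3·3·4·1 = -36
  -3*X*Y*Z ↦ -3·3·2·2 = -36
  X*Z**2 ↦ 1·3·1·4 = 12
  3*Y**3 ↦ 3·1·8·1 = 24
  -2*Y**2*Z ↦ -2·1·4·2 = -16
  2*Y*Z**2 ↦ 2·1·2·4 = 16
  Z**3 ↦ 1·1·1·8 = 8
Sum: F(3, 2, 2) = (27) + (36) + (-36) + (-36) + (12) + (24) + (-16) + (16) + (8) = 35.
Reducing mod 7: 35 ≡ 0 (mod 7).
Since F(a, b, c) ≡ 0 (mod 7), P lies on the curve.


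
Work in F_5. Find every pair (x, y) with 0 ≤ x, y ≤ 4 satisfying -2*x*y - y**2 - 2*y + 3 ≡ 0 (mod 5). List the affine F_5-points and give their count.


Affine F_5-points: {(0, 1), (0, 2), (3, 3), (3, 4)}; count = 4.

For each of the 25 pairs (x, y) ∈ F_5², evaluate f(x, y) mod 5. Record the zeros.
  x = 0: [0↦3, 1↦0, 2↦0, 3↦3, 4↦4]  zeros at y ∈ {1, 2}
  x = 1: [0↦3, 1↦3, 2↦1, 3↦2, 4↦1]  zeros at y ∈ ∅
  x = 2: [0↦3, 1↦1, 2↦2, 3↦1, 4↦3]  zeros at y ∈ ∅
  x = 3: [0↦3, 1↦4, 2↦3, 3↦0, 4↦0]  zeros at y ∈ {3, 4}
  x = 4: [0↦3, 1↦2, 2↦4, 3↦4, 4↦2]  zeros at y ∈ ∅
Collecting zeros: affine points = {(0, 1), (0, 2), (3, 3), (3, 4)}.
Total count |C(F_5)_aff| = 4.


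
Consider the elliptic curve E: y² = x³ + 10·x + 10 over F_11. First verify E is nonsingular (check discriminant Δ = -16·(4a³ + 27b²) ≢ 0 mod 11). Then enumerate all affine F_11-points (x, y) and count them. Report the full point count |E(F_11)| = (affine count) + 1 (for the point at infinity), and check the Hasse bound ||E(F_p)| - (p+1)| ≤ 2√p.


Affine points = {(2, 4), (2, 7), (3, 1), (3, 10), (4, 2), (4, 9), (5, 3), (5, 8), (6, 0), (7, 4), (7, 7), (9, 2), (9, 9)}; affine count = 13; |E(F_11)| = 14.

Discriminant check: Δ ∝ 4a³ + 27b² = 4·10³ + 27·10² = 4·1000 + 27·100 ≡ 1 (mod 11). Nonzero ⇒ E is nonsingular.
For each x ∈ F_11, compute rhs = x³ + 10·x + 10 mod 11, then count y ∈ F_11 with y² ≡ rhs.
  x = 0: rhs = 10, matching y values: none (0 points).
  x = 1: rhs = 10, matching y values: none (0 points).
  x = 2: rhs = 5, matching y values: 4, 7 (2 points).
  x = 3: rhs = 1, matching y values: 1, 10 (2 points).
  x = 4: rhs = 4, matching y values: 2, 9 (2 points).
  x = 5: rhs = 9, matching y values: 3, 8 (2 points).
  x = 6: rhs = 0, matching y values: 0 (1 points).
  x = 7: rhs = 5, matching y values: 4, 7 (2 points).
  x = 8: rhs = 8, matching y values: none (0 points).
  x = 9: rhs = 4, matching y values: 2, 9 (2 points).
  x = 10: rhs = 10, matching y values: none (0 points).
Total affine count: 13.
Full point count |E(F_11)| = 13 + 1 = 14.
Hasse bound: |14 − (11+1)| = |2| = 2 ≤ 2√11 ≈ 6.6332 ✓.


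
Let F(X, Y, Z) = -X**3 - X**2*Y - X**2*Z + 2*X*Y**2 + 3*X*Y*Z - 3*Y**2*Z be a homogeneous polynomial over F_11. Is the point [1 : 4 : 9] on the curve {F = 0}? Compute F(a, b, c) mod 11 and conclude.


F(1,4,9) ≡ 2 (mod 11); P is NOT on the curve.

Evaluate F(1, 4, 9) term-by-term (mod 11).
  -X**3 ↦ -1·1·1·1 = -1
  -X**2*Y ↦ -1·1·4·1 = -4
  -X**2*Z ↦ -1·1·1·9 = -9
  2*X*Y**2 ↦ 2·1·16·1 = 32
  3*X*Y*Z ↦ 3·1·4·9 = 108
  -3*Y**2*Z ↦ -3·1·16·9 = -432
Sum: F(1, 4, 9) = (-1) + (-4) + (-9) + (32) + (108) + (-432) = -306.
Reducing mod 11: -306 ≡ 2 (mod 11).
Since F(a, b, c) ≡ 2 ≠ 0 (mod 11), P does NOT lie on the curve.


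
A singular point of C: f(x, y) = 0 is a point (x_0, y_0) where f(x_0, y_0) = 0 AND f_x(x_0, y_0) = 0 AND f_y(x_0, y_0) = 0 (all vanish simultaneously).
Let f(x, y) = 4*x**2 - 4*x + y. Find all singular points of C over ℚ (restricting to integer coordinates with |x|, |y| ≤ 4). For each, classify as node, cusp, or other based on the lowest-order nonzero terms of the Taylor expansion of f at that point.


No singular points in the scanned grid; C is smooth there.

Compute partial derivatives:
  f_x = 8*x - 4.
  f_y = 1.
f_y = 1 is a nonzero constant, so f_y never vanishes: no point (x, y) can satisfy f = f_x = f_y = 0. In particular no (x, y) ∈ {−4, ..., 4}² is singular; the curve is smooth.


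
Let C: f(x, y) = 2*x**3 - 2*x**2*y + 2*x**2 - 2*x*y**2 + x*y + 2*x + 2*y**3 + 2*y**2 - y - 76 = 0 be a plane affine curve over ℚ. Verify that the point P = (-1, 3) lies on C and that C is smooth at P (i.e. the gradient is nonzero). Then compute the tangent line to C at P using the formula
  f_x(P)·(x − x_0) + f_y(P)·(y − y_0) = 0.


Tangent line at P: x + 74*y - 221 = 0.

Step 1: f(-1, 3) = 0, so P lies on C.
Step 2: partial derivatives
  f_x(x, y) = 6*x**2 - 4*x*y + 4*x - 2*y**2 + y + 2, f_y(x, y) = -2*x**2 - 4*x*y + x + 6*y**2 + 4*y - 1.
  f_x(P) = 1, f_y(P) = 74 (gradient nonzero, so P is smooth).
Step 3: tangent line at P: 1·(x − -1) + 74·(y − 3) = 0.
Expanding: x + 74*y - 221 = 0.


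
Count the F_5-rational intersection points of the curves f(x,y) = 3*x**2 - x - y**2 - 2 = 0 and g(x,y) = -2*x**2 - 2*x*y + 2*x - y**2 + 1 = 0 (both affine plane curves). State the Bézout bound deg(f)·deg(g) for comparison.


Common zeros: ∅; count = 0; Bézout bound = 4.

deg(f) = 2, deg(g) = 2, so Bézout bound = 4.
Scan x ∈ F_5. For each x, list the y ∈ F_5 with f(x, y) ≡ 0 and those with g(x, y) ≡ 0 (mod 5); the common zeros in that column are the intersection.
  x = 0: f ≡ 0 at y ∈ ∅; g ≡ 0 at y ∈ {1, 4}; common: ∅.
  x = 1: f ≡ 0 at y ∈ {0}; g ≡ 0 at y ∈ ∅; common: ∅.
  x = 2: f ≡ 0 at y ∈ ∅; g ≡ 0 at y ∈ {2, 4}; common: ∅.
  x = 3: f ≡ 0 at y ∈ ∅; g ≡ 0 at y ∈ ∅; common: ∅.
  x = 4: f ≡ 0 at y ∈ ∅; g ≡ 0 at y ∈ ∅; common: ∅.
Collecting: common zeros = ∅, so the count is 0.
Comparison with the Bézout bound: 0 ≤ 4 = deg(f)·deg(g), as expected for curves with no common component (the affine F_5-count falls short of the bound because intersections may lie at infinity, over extension fields, or carry multiplicity).


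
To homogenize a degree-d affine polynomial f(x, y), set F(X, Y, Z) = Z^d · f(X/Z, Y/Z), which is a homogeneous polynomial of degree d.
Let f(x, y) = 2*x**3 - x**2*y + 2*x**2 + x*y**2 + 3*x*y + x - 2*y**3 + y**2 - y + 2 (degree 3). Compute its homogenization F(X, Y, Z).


F(X, Y, Z) = 2*X**3 - X**2*Y + 2*X**2*Z + X*Y**2 + 3*X*Y*Z + X*Z**2 - 2*Y**3 + Y**2*Z - Y*Z**2 + 2*Z**3

deg(f) = 3.
Substitute x = X/Z, y = Y/Z into f, then multiply by Z^3.
  monomial 2·x^3·y^0 ↦ 2·X^3·Y^0·Z^0.
  monomial -1·x^2·y^1 ↦ -1·X^2·Y^1·Z^0.
  monomial 2·x^2·y^0 ↦ 2·X^2·Y^0·Z^1.
  monomial 1·x^1·y^2 ↦ 1·X^1·Y^2·Z^0.
  monomial 3·x^1·y^1 ↦ 3·X^1·Y^1·Z^1.
  monomial 1·x^1·y^0 ↦ 1·X^1·Y^0·Z^2.
  monomial -2·x^0·y^3 ↦ -2·X^0·Y^3·Z^0.
  monomial 1·x^0·y^2 ↦ 1·X^0·Y^2·Z^1.
  monomial -1·x^0·y^1 ↦ -1·X^0·Y^1·Z^2.
  monomial 2·x^0·y^0 ↦ 2·X^0·Y^0·Z^3.
Collecting: F(X, Y, Z) = 2*X**3 - X**2*Y + 2*X**2*Z + X*Y**2 + 3*X*Y*Z + X*Z**2 - 2*Y**3 + Y**2*Z - Y*Z**2 + 2*Z**3.


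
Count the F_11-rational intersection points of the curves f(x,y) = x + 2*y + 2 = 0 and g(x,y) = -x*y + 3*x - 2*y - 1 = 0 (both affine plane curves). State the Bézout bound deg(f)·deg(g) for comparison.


Common zeros: {(5, 2), (7, 1)}; count = 2; Bézout bound = 2.

deg(f) = 1, deg(g) = 2, so Bézout bound = 2.
Scan x ∈ F_11. For each x, list the y ∈ F_11 with f(x, y) ≡ 0 and those with g(x, y) ≡ 0 (mod 11); the common zeros in that column are the intersection.
  x = 0: f ≡ 0 at y ∈ {10}; g ≡ 0 at y ∈ {5}; common: ∅.
  x = 1: f ≡ 0 at y ∈ {4}; g ≡ 0 at y ∈ {8}; common: ∅.
  x = 2: f ≡ 0 at y ∈ {9}; g ≡ 0 at y ∈ {4}; common: ∅.
  x = 3: f ≡ 0 at y ∈ {3}; g ≡ 0 at y ∈ {6}; common: ∅.
  x = 4: f ≡ 0 at y ∈ {8}; g ≡ 0 at y ∈ {0}; common: ∅.
  x = 5: f ≡ 0 at y ∈ {2}; g ≡ 0 at y ∈ {2}; common: {2}.
  x = 6: f ≡ 0 at y ∈ {7}; g ≡ 0 at y ∈ {9}; common: ∅.
  x = 7: f ≡ 0 at y ∈ {1}; g ≡ 0 at y ∈ {1}; common: {1}.
  x = 8: f ≡ 0 at y ∈ {6}; g ≡ 0 at y ∈ {10}; common: ∅.
  x = 9: f ≡ 0 at y ∈ {0}; g ≡ 0 at y ∈ ∅; common: ∅.
  x = 10: f ≡ 0 at y ∈ {5}; g ≡ 0 at y ∈ {7}; common: ∅.
Collecting: common zeros = {(5, 2), (7, 1)}, so the count is 2.
Comparison with the Bézout bound: 2 ≤ 2 = deg(f)·deg(g), as expected for curves with no common component (the bound is attained).


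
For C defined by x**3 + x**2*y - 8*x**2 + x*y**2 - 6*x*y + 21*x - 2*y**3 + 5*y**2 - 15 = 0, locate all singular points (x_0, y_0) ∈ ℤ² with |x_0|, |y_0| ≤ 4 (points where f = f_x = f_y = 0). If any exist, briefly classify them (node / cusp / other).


Singular points: {(2, 1)}; classification: node.

Compute partial derivatives:
  f_x = 3*x**2 + 2*x*y - 16*x + y**2 - 6*y + 21.
  f_y = x**2 + 2*x*y - 6*x - 6*y**2 + 10*y.
Scan x_0 ∈ {−4, ..., 4}. For each x_0, f_y(x_0, y) is a polynomial in y; find its integer roots y ∈ {−4, ..., 4}, then test f_x and f at those candidates.
  x = -4: f_y(-4, y) = -6*y**2 + 2*y + 40; no integer root y with |y| ≤ 4.
  x = -3: f_y(-3, y) = -6*y**2 + 4*y + 27; no integer root y with |y| ≤ 4.
  x = -2: f_y(-2, y) = -6*y**2 + 6*y + 16; no integer root y with |y| ≤ 4.
  x = -1: f_y(-1, y) = -6*y**2 + 8*y + 7; no integer root y with |y| ≤ 4.
  x = 0: f_y(0, y) = -6*y**2 + 10*y; vanishes at y ∈ {0}. (0, 0): f_x = 21 ≠ 0.
  x = 1: f_y(1, y) = -6*y**2 + 12*y - 5; no integer root y with |y| ≤ 4.
  x = 2: f_y(2, y) = -6*y**2 + 14*y - 8; vanishes at y ∈ {1}. (2, 1): f_x = 0, f = 0 — SINGULAR.
  x = 3: f_y(3, y) = -6*y**2 + 16*y - 9; no integer root y with |y| ≤ 4.
  x = 4: f_y(4, y) = -6*y**2 + 18*y - 8; no integer root y with |y| ≤ 4.
Only singular point on the grid: (2, 1).
Classify: substitute x = 2 + u, y = 1 + v and expand: f = u**3 + u**2*v - u**2 + u*v**2 - 2*v**3 + v**2.
No constant or linear terms (consistent with a singular point). Quadratic part: -u**2 + v**2. Cubic part: u**3 + u**2*v + u*v**2 - 2*v**3.
The quadratic part v**2 - u**2 = (v − u)(v + u) splits into two distinct linear factors, so there are two distinct tangent lines y − 1 = ±(x − 2) — this is a node (ordinary double point).
Classification: node.


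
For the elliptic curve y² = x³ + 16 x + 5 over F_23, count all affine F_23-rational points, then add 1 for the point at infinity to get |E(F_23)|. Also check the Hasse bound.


Affine points = {(4, 8), (4, 15), (5, 7), (5, 16), (6, 8), (6, 15), (7, 0), (8, 1), (8, 22), (9, 2), (9, 21), (12, 4), (12, 19), (13, 8), (13, 15), (14, 11), (14, 12), (15, 3), (15, 20)}; affine count = 19; |E(F_23)| = 20.

Discriminant check: Δ ∝ 4a³ + 27b² = 4·16³ + 27·5² = 4·4096 + 27·25 ≡ 16 (mod 23). Nonzero ⇒ E is nonsingular.
For each x ∈ F_23, compute rhs = x³ + 16·x + 5 mod 23, then count y ∈ F_23 with y² ≡ rhs.
  x = 0: rhs = 5, matching y values: none (0 points).
  x = 1: rhs = 22, matching y values: none (0 points).
  x = 2: rhs = 22, matching y values: none (0 points).
  x = 3: rhs = 11, matching y values: none (0 points).
  x = 4: rhs = 18, matching y values: 8, 15 (2 points).
  x = 5: rhs = 3, matching y values: 7, 16 (2 points).
  x = 6: rhs = 18, matching y values: 8, 15 (2 points).
  x = 7: rhs = 0, matching y values: 0 (1 points).
  x = 8: rhs = 1, matching y values: 1, 22 (2 points).
  x = 9: rhs = 4, matching y values: 2, 21 (2 points).
  x = 10: rhs = 15, matching y values: none (0 points).
  x = 11: rhs = 17, matching y values: none (0 points).
  x = 12: rhs = 16, matching y values: 4, 19 (2 points).
  x = 13: rhs = 18, matching y values: 8, 15 (2 points).
  x = 14: rhs = 6, matching y values: 11, 12 (2 points).
  x = 15: rhs = 9, matching y values: 3, 20 (2 points).
  x = 16: rhs = 10, matching y values: none (0 points).
  x = 17: rhs = 15, matching y values: none (0 points).
  x = 18: rhs = 7, matching y values: none (0 points).
  x = 19: rhs = 15, matching y values: none (0 points).
  x = 20: rhs = 22, matching y values: none (0 points).
  x = 21: rhs = 11, matching y values: none (0 points).
  x = 22: rhs = 11, matching y values: none (0 points).
Total affine count: 19.
Full point count |E(F_23)| = 19 + 1 = 20.
Hasse bound: |20 − (23+1)| = |-4| = 4 ≤ 2√23 ≈ 9.5917 ✓.


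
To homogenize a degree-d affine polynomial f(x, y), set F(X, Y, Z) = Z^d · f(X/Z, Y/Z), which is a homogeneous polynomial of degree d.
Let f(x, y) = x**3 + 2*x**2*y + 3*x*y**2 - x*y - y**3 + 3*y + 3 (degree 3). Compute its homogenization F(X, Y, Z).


F(X, Y, Z) = X**3 + 2*X**2*Y + 3*X*Y**2 - X*Y*Z - Y**3 + 3*Y*Z**2 + 3*Z**3

deg(f) = 3.
Substitute x = X/Z, y = Y/Z into f, then multiply by Z^3.
  monomial 1·x^3·y^0 ↦ 1·X^3·Y^0·Z^0.
  monomial 2·x^2·y^1 ↦ 2·X^2·Y^1·Z^0.
  monomial 3·x^1·y^2 ↦ 3·X^1·Y^2·Z^0.
  monomial -1·x^1·y^1 ↦ -1·X^1·Y^1·Z^1.
  monomial -1·x^0·y^3 ↦ -1·X^0·Y^3·Z^0.
  monomial 3·x^0·y^1 ↦ 3·X^0·Y^1·Z^2.
  monomial 3·x^0·y^0 ↦ 3·X^0·Y^0·Z^3.
Collecting: F(X, Y, Z) = X**3 + 2*X**2*Y + 3*X*Y**2 - X*Y*Z - Y**3 + 3*Y*Z**2 + 3*Z**3.


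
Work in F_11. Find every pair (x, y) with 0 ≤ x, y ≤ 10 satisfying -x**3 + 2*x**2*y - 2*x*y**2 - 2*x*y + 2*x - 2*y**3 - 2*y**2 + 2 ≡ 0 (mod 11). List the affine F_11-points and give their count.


Affine F_11-points: {(0, 2), (5, 6), (6, 2), (8, 3), (8, 4), (8, 6), (9, 2), (10, 6)}; count = 8.

For each of the 121 pairs (x, y) ∈ F_11², evaluate f(x, y) mod 11. Record the zeros.
  x = 0: [0↦2, 1↦9, 2↦0, 3↦7, 4↦7, 5↦10, 6↦4, 7↦10, 8↦5, 9↦10, 10↦2]  zeros at y ∈ {2}
  x = 1: [0↦3, 1↦8, 2↦4, 3↦1, 4↦9, 5↦5, 6↦10, 7↦1, 8↦10, 9↦3, 10↦1]  zeros at y ∈ ∅
  x = 2: [0↦9, 1↦5, 2↦10, 3↦1, 4↦10, 5↦3, 6↦1, 7↦3, 8↦8, 9↦4, 10↦1]  zeros at y ∈ ∅
  x = 3: [0↦3, 1↦5, 2↦1, 3↦1, 4↦4, 5↦9, 6↦4, 7↦10, 8↦4, 9↦7, 10↦7]  zeros at y ∈ ∅
  x = 4: [0↦1, 1↦2, 2↦4, 3↦6, 4↦7, 5↦6, 6↦2, 7↦5, 8↦3, 9↦6, 10↦2]  zeros at y ∈ ∅
  x = 5: [0↦8, 1↦1, 2↦2, 3↦10, 4↦2, 5↦10, 6↦0, 7↦4, 8↦10, 9↦6, 10↦2]  zeros at y ∈ {6}
  x = 6: [0↦7, 1↦7, 2↦0, 3↦7, 4↦5, 5↦4, 6↦3, 7↦1, 8↦8, 9↦1, 10↦1]  zeros at y ∈ {2}
  x = 7: [0↦3, 1↦3, 2↦3, 3↦2, 4↦10, 5↦4, 6↦5, 7↦1, 8↦2, 9↦7, 10↦4]  zeros at y ∈ ∅
  x = 8: [0↦1, 1↦5, 2↦5, 3↦0, 4↦0, 5↦4, 6↦0, 7↦9, 8↦8, 9↦7, 10↦5]  zeros at y ∈ {3, 4, 6}
  x = 9: [0↦6, 1↦7, 2↦0, 3↦6, 4↦2, 5↦9, 6↦4, 7↦8, 8↦9, 9↦6, 10↦9]  zeros at y ∈ {2}
  x = 10: [0↦1, 1↦3, 2↦4, 3↦3, 4↦10, 5↦2, 6↦0, 7↦3, 8↦10, 9↦9, 10↦10]  zeros at y ∈ {6}
Collecting zeros: affine points = {(0, 2), (5, 6), (6, 2), (8, 3), (8, 4), (8, 6), (9, 2), (10, 6)}.
Total count |C(F_11)_aff| = 8.


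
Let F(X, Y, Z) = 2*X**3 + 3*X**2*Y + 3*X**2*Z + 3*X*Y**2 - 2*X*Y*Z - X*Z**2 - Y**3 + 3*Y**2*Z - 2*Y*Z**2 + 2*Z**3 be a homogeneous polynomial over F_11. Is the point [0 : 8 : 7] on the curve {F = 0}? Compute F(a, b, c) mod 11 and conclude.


F(0,8,7) ≡ 8 (mod 11); P is NOT on the curve.

Evaluate F(0, 8, 7) term-by-term (mod 11).
  2*X**3 ↦ 2·0·1·1 = 0
  3*X**2*Y ↦ 3·0·8·1 = 0
  3*X**2*Z ↦ 3·0·1·7 = 0
  3*X*Y**2 ↦ 3·0·64·1 = 0
  -2*X*Y*Z ↦ -2·0·8·7 = 0
  -X*Z**2 ↦ -1·0·1·49 = 0
  -Y**3 ↦ -1·1·512·1 = -512
  3*Y**2*Z ↦ 3·1·64·7 = 1344
  -2*Y*Z**2 ↦ -2·1·8·49 = -784
  2*Z**3 ↦ 2·1·1·343 = 686
Sum: F(0, 8, 7) = (0) + (0) + (0) + (0) + (0) + (0) + (-512) + (1344) + (-784) + (686) = 734.
Reducing mod 11: 734 ≡ 8 (mod 11).
Since F(a, b, c) ≡ 8 ≠ 0 (mod 11), P does NOT lie on the curve.


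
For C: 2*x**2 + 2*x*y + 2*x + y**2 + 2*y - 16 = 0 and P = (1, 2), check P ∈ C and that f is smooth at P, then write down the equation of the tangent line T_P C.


Tangent line at P: 10*x + 8*y - 26 = 0.

Step 1: f(1, 2) = 0, so P lies on C.
Step 2: partial derivatives
  f_x(x, y) = 4*x + 2*y + 2, f_y(x, y) = 2*x + 2*y + 2.
  f_x(P) = 10, f_y(P) = 8 (gradient nonzero, so P is smooth).
Step 3: tangent line at P: 10·(x − 1) + 8·(y − 2) = 0.
Expanding: 10*x + 8*y - 26 = 0.


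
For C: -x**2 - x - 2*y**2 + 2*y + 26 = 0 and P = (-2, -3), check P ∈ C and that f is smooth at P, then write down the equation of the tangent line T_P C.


Tangent line at P: 3*x + 14*y + 48 = 0.

Step 1: f(-2, -3) = 0, so P lies on C.
Step 2: partial derivatives
  f_x(x, y) = -2*x - 1, f_y(x, y) = 2 - 4*y.
  f_x(P) = 3, f_y(P) = 14 (gradient nonzero, so P is smooth).
Step 3: tangent line at P: 3·(x − -2) + 14·(y − -3) = 0.
Expanding: 3*x + 14*y + 48 = 0.


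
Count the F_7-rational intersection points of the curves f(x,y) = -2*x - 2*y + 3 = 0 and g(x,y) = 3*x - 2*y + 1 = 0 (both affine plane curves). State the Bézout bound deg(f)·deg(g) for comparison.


Common zeros: {(6, 6)}; count = 1; Bézout bound = 1.

deg(f) = 1, deg(g) = 1, so Bézout bound = 1.
Scan x ∈ F_7. For each x, list the y ∈ F_7 with f(x, y) ≡ 0 and those with g(x, y) ≡ 0 (mod 7); the common zeros in that column are the intersection.
  x = 0: f ≡ 0 at y ∈ {5}; g ≡ 0 at y ∈ {4}; common: ∅.
  x = 1: f ≡ 0 at y ∈ {4}; g ≡ 0 at y ∈ {2}; common: ∅.
  x = 2: f ≡ 0 at y ∈ {3}; g ≡ 0 at y ∈ {0}; common: ∅.
  x = 3: f ≡ 0 at y ∈ {2}; g ≡ 0 at y ∈ {5}; common: ∅.
  x = 4: f ≡ 0 at y ∈ {1}; g ≡ 0 at y ∈ {3}; common: ∅.
  x = 5: f ≡ 0 at y ∈ {0}; g ≡ 0 at y ∈ {1}; common: ∅.
  x = 6: f ≡ 0 at y ∈ {6}; g ≡ 0 at y ∈ {6}; common: {6}.
Collecting: common zeros = {(6, 6)}, so the count is 1.
Comparison with the Bézout bound: 1 ≤ 1 = deg(f)·deg(g), as expected for curves with no common component (the bound is attained).


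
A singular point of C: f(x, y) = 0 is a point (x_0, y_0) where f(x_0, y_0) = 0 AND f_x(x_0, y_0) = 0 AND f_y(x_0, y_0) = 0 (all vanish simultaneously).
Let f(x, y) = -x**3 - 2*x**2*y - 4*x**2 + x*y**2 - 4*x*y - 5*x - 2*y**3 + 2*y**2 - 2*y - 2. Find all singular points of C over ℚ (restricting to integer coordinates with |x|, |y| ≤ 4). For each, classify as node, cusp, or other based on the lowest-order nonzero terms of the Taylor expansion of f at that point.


Singular points: {(-1, 0)}; classification: node.

Compute partial derivatives:
  f_x = -3*x**2 - 4*x*y - 8*x + y**2 - 4*y - 5.
  f_y = -2*x**2 + 2*x*y - 4*x - 6*y**2 + 4*y - 2.
Scan x_0 ∈ {−4, ..., 4}. For each x_0, f_y(x_0, y) is a polynomial in y; find its integer roots y ∈ {−4, ..., 4}, then test f_x and f at those candidates.
  x = -4: f_y(-4, y) = -6*y**2 - 4*y - 18; no integer root y with |y| ≤ 4.
  x = -3: f_y(-3, y) = -6*y**2 - 2*y - 8; no integer root y with |y| ≤ 4.
  x = -2: f_y(-2, y) = -6*y**2 - 2; no integer root y with |y| ≤ 4.
  x = -1: f_y(-1, y) = -6*y**2 + 2*y; vanishes at y ∈ {0}. (-1, 0): f_x = 0, f = 0 — SINGULAR.
  x = 0: f_y(0, y) = -6*y**2 + 4*y - 2; no integer root y with |y| ≤ 4.
  x = 1: f_y(1, y) = -6*y**2 + 6*y - 8; no integer root y with |y| ≤ 4.
  x = 2: f_y(2, y) = -6*y**2 + 8*y - 18; no integer root y with |y| ≤ 4.
  x = 3: f_y(3, y) = -6*y**2 + 10*y - 32; no integer root y with |y| ≤ 4.
  x = 4: f_y(4, y) = -6*y**2 + 12*y - 50; no integer root y with |y| ≤ 4.
Only singular point on the grid: (-1, 0).
Classify: substitute x = -1 + u, y = 0 + v and expand: f = -u**3 - 2*u**2*v - u**2 + u*v**2 - 2*v**3 + v**2.
No constant or linear terms (consistent with a singular point). Quadratic part: -u**2 + v**2. Cubic part: -u**3 - 2*u**2*v + u*v**2 - 2*v**3.
The quadratic part v**2 - u**2 = (v − u)(v + u) splits into two distinct linear factors, so there are two distinct tangent lines y − 0 = ±(x − -1) — this is a node (ordinary double point).
Classification: node.


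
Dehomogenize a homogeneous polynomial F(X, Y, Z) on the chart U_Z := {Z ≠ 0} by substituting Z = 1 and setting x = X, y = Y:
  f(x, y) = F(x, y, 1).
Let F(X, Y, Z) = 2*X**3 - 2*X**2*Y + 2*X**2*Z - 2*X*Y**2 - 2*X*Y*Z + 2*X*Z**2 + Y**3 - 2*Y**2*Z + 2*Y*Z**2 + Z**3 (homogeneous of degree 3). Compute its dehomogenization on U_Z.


f(x, y) = 2*x**3 - 2*x**2*y + 2*x**2 - 2*x*y**2 - 2*x*y + 2*x + y**3 - 2*y**2 + 2*y + 1

On U_Z we set Z = 1. Each monomial c·X^i·Y^j·Z^k in F becomes c·x^i·y^j·1^k = c·x^i·y^j.
Substituting Z = 1: F(X, Y, 1) = 2*x**3 - 2*x**2*y + 2*x**2 - 2*x*y**2 - 2*x*y + 2*x + y**3 - 2*y**2 + 2*y + 1.
Note: deg(f) ≤ deg(F) = 3; strict inequality happens when F is divisible by Z (lost terms).


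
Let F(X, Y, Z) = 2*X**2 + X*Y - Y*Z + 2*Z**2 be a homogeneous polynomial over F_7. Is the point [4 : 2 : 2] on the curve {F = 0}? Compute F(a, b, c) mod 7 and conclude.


F(4,2,2) ≡ 2 (mod 7); P is NOT on the curve.

Evaluate F(4, 2, 2) term-by-term (mod 7).
  2*X**2 ↦ 2·16·1·1 = 32
  X*Y ↦ 1·4·2·1 = 8
  -Y*Z ↦ -1·1·2·2 = -4
  2*Z**2 ↦ 2·1·1·4 = 8
Sum: F(4, 2, 2) = (32) + (8) + (-4) + (8) = 44.
Reducing mod 7: 44 ≡ 2 (mod 7).
Since F(a, b, c) ≡ 2 ≠ 0 (mod 7), P does NOT lie on the curve.


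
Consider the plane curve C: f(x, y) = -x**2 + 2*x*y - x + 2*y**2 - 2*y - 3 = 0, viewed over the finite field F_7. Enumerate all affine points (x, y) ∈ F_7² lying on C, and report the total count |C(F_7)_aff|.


Affine F_7-points: {(0, 4)}; count = 1.

For each of the 49 pairs (x, y) ∈ F_7², evaluate f(x, y) mod 7. Record the zeros.
  x = 0: [0↦4, 1↦4, 2↦1, 3↦2, 4↦0, 5↦2, 6↦1]  zeros at y ∈ {4}
  x = 1: [0↦2, 1↦4, 2↦3, 3↦6, 4↦6, 5↦3, 6↦4]  zeros at y ∈ ∅
  x = 2: [0↦5, 1↦2, 2↦3, 3↦1, 4↦3, 5↦2, 6↦5]  zeros at y ∈ ∅
  x = 3: [0↦6, 1↦5, 2↦1, 3↦1, 4↦5, 5↦6, 6↦4]  zeros at y ∈ ∅
  x = 4: [0↦5, 1↦6, 2↦4, 3↦6, 4↦5, 5↦1, 6↦1]  zeros at y ∈ ∅
  x = 5: [0↦2, 1↦5, 2↦5, 3↦2, 4↦3, 5↦1, 6↦3]  zeros at y ∈ ∅
  x = 6: [0↦4, 1↦2, 2↦4, 3↦3, 4↦6, 5↦6, 6↦3]  zeros at y ∈ ∅
Collecting zeros: affine points = {(0, 4)}.
Total count |C(F_7)_aff| = 1.


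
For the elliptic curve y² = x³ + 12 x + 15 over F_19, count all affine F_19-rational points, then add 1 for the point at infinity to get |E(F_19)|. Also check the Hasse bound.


Affine points = {(1, 3), (1, 16), (2, 3), (2, 16), (7, 9), (7, 10), (9, 4), (9, 15), (12, 5), (12, 14), (14, 1), (14, 18), (15, 6), (15, 13), (16, 3), (16, 16)}; affine count = 16; |E(F_19)| = 17.

Discriminant check: Δ ∝ 4a³ + 27b² = 4·12³ + 27·15² = 4·1728 + 27·225 ≡ 10 (mod 19). Nonzero ⇒ E is nonsingular.
For each x ∈ F_19, compute rhs = x³ + 12·x + 15 mod 19, then count y ∈ F_19 with y² ≡ rhs.
  x = 0: rhs = 15, matching y values: none (0 points).
  x = 1: rhs = 9, matching y values: 3, 16 (2 points).
  x = 2: rhs = 9, matching y values: 3, 16 (2 points).
  x = 3: rhs = 2, matching y values: none (0 points).
  x = 4: rhs = 13, matching y values: none (0 points).
  x = 5: rhs = 10, matching y values: none (0 points).
  x = 6: rhs = 18, matching y values: none (0 points).
  x = 7: rhs = 5, matching y values: 9, 10 (2 points).
  x = 8: rhs = 15, matching y values: none (0 points).
  x = 9: rhs = 16, matching y values: 4, 15 (2 points).
  x = 10: rhs = 14, matching y values: none (0 points).
  x = 11: rhs = 15, matching y values: none (0 points).
  x = 12: rhs = 6, matching y values: 5, 14 (2 points).
  x = 13: rhs = 12, matching y values: none (0 points).
  x = 14: rhs = 1, matching y values: 1, 18 (2 points).
  x = 15: rhs = 17, matching y values: 6, 13 (2 points).
  x = 16: rhs = 9, matching y values: 3, 16 (2 points).
  x = 17: rhs = 2, matching y values: none (0 points).
  x = 18: rhs = 2, matching y values: none (0 points).
Total affine count: 16.
Full point count |E(F_19)| = 16 + 1 = 17.
Hasse bound: |17 − (19+1)| = |-3| = 3 ≤ 2√19 ≈ 8.7178 ✓.


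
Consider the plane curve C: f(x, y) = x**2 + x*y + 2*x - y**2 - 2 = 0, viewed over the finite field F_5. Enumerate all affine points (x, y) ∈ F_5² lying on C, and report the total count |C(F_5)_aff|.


Affine F_5-points: {(1, 3), (3, 1), (3, 2), (4, 1), (4, 3)}; count = 5.

For each of the 25 pairs (x, y) ∈ F_5², evaluate f(x, y) mod 5. Record the zeros.
  x = 0: [0↦3, 1↦2, 2↦4, 3↦4, 4↦2]  zeros at y ∈ ∅
  x = 1: [0↦1, 1↦1, 2↦4, 3↦0, 4↦4]  zeros at y ∈ {3}
  x = 2: [0↦1, 1↦2, 2↦1, 3↦3, 4↦3]  zeros at y ∈ ∅
  x = 3: [0↦3, 1↦0, 2↦0, 3↦3, 4↦4]  zeros at y ∈ {1, 2}
  x = 4: [0↦2, 1↦0, 2↦1, 3↦0, 4↦2]  zeros at y ∈ {1, 3}
Collecting zeros: affine points = {(1, 3), (3, 1), (3, 2), (4, 1), (4, 3)}.
Total count |C(F_5)_aff| = 5.


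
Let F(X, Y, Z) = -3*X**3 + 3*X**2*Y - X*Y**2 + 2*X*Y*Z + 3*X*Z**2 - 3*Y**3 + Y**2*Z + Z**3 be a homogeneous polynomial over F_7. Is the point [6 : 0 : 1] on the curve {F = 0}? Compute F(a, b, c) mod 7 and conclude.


F(6,0,1) ≡ 1 (mod 7); P is NOT on the curve.

Evaluate F(6, 0, 1) term-by-term (mod 7).
  -3*X**3 ↦ -3·216·1·1 = -648
  3*X**2*Y ↦ 3·36·0·1 = 0
  -X*Y**2 ↦ -1·6·0·1 = 0
  2*X*Y*Z ↦ 2·6·0·1 = 0
  3*X*Z**2 ↦ 3·6·1·1 = 18
  -3*Y**3 ↦ -3·1·0·1 = 0
  Y**2*Z ↦ 1·1·0·1 = 0
  Z**3 ↦ 1·1·1·1 = 1
Sum: F(6, 0, 1) = (-648) + (0) + (0) + (0) + (18) + (0) + (0) + (1) = -629.
Reducing mod 7: -629 ≡ 1 (mod 7).
Since F(a, b, c) ≡ 1 ≠ 0 (mod 7), P does NOT lie on the curve.


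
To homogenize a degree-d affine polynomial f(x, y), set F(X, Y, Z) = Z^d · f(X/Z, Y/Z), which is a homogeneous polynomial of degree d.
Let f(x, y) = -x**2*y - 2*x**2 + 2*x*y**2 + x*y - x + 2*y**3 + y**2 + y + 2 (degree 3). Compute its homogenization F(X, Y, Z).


F(X, Y, Z) = -X**2*Y - 2*X**2*Z + 2*X*Y**2 + X*Y*Z - X*Z**2 + 2*Y**3 + Y**2*Z + Y*Z**2 + 2*Z**3

deg(f) = 3.
Substitute x = X/Z, y = Y/Z into f, then multiply by Z^3.
  monomial -1·x^2·y^1 ↦ -1·X^2·Y^1·Z^0.
  monomial -2·x^2·y^0 ↦ -2·X^2·Y^0·Z^1.
  monomial 2·x^1·y^2 ↦ 2·X^1·Y^2·Z^0.
  monomial 1·x^1·y^1 ↦ 1·X^1·Y^1·Z^1.
  monomial -1·x^1·y^0 ↦ -1·X^1·Y^0·Z^2.
  monomial 2·x^0·y^3 ↦ 2·X^0·Y^3·Z^0.
  monomial 1·x^0·y^2 ↦ 1·X^0·Y^2·Z^1.
  monomial 1·x^0·y^1 ↦ 1·X^0·Y^1·Z^2.
  monomial 2·x^0·y^0 ↦ 2·X^0·Y^0·Z^3.
Collecting: F(X, Y, Z) = -X**2*Y - 2*X**2*Z + 2*X*Y**2 + X*Y*Z - X*Z**2 + 2*Y**3 + Y**2*Z + Y*Z**2 + 2*Z**3.


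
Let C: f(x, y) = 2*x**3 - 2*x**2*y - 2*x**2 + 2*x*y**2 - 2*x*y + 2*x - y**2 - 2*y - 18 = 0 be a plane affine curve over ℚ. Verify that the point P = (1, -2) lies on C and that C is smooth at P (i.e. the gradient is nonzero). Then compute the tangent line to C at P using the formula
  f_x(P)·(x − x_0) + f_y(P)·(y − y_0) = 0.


Tangent line at P: 24*x - 10*y - 44 = 0.

Step 1: f(1, -2) = 0, so P lies on C.
Step 2: partial derivatives
  f_x(x, y) = 6*x**2 - 4*x*y - 4*x + 2*y**2 - 2*y + 2, f_y(x, y) = -2*x**2 + 4*x*y - 2*x - 2*y - 2.
  f_x(P) = 24, f_y(P) = -10 (gradient nonzero, so P is smooth).
Step 3: tangent line at P: 24·(x − 1) + -10·(y − -2) = 0.
Expanding: 24*x - 10*y - 44 = 0.


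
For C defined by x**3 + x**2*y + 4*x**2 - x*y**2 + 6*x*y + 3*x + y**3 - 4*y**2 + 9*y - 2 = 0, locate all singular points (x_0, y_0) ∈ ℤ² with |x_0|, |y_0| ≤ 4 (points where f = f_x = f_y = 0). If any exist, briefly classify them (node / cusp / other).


Singular points: {(-2, 1)}; classification: node.

Compute partial derivatives:
  f_x = 3*x**2 + 2*x*y + 8*x - y**2 + 6*y + 3.
  f_y = x**2 - 2*x*y + 6*x + 3*y**2 - 8*y + 9.
Scan x_0 ∈ {−4, ..., 4}. For each x_0, f_y(x_0, y) is a polynomial in y; find its integer roots y ∈ {−4, ..., 4}, then test f_x and f at those candidates.
  x = -4: f_y(-4, y) = 3*y**2 + 1; no integer root y with |y| ≤ 4.
  x = -3: f_y(-3, y) = 3*y**2 - 2*y; vanishes at y ∈ {0}. (-3, 0): f_x = 6 ≠ 0.
  x = -2: f_y(-2, y) = 3*y**2 - 4*y + 1; vanishes at y ∈ {1}. (-2, 1): f_x = 0, f = 0 — SINGULAR.
  x = -1: f_y(-1, y) = 3*y**2 - 6*y + 4; no integer root y with |y| ≤ 4.
  x = 0: f_y(0, y) = 3*y**2 - 8*y + 9; no integer root y with |y| ≤ 4.
  x = 1: f_y(1, y) = 3*y**2 - 10*y + 16; no integer root y with |y| ≤ 4.
  x = 2: f_y(2, y) = 3*y**2 - 12*y + 25; no integer root y with |y| ≤ 4.
  x = 3: f_y(3, y) = 3*y**2 - 14*y + 36; no integer root y with |y| ≤ 4.
  x = 4: f_y(4, y) = 3*y**2 - 16*y + 49; no integer root y with |y| ≤ 4.
Only singular point on the grid: (-2, 1).
Classify: substitute x = -2 + u, y = 1 + v and expand: f = u**3 + u**2*v - u**2 - u*v**2 + v**3 + v**2.
No constant or linear terms (consistent with a singular point). Quadratic part: -u**2 + v**2. Cubic part: u**3 + u**2*v - u*v**2 + v**3.
The quadratic part v**2 - u**2 = (v − u)(v + u) splits into two distinct linear factors, so there are two distinct tangent lines y − 1 = ±(x − -2) — this is a node (ordinary double point).
Classification: node.


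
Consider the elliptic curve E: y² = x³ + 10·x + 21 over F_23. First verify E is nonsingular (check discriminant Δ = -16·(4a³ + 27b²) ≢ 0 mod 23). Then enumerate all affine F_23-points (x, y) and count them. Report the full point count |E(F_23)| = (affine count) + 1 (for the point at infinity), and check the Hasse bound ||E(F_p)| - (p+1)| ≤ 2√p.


Affine points = {(1, 3), (1, 20), (2, 7), (2, 16), (3, 3), (3, 20), (5, 9), (5, 14), (9, 9), (9, 14), (11, 6), (11, 17), (12, 11), (12, 12), (13, 5), (13, 18), (15, 2), (15, 21), (19, 3), (19, 20), (21, 4), (21, 19)}; affine count = 22; |E(F_23)| = 23.

Discriminant check: Δ ∝ 4a³ + 27b² = 4·10³ + 27·21² = 4·1000 + 27·441 ≡ 14 (mod 23). Nonzero ⇒ E is nonsingular.
For each x ∈ F_23, compute rhs = x³ + 10·x + 21 mod 23, then count y ∈ F_23 with y² ≡ rhs.
  x = 0: rhs = 21, matching y values: none (0 points).
  x = 1: rhs = 9, matching y values: 3, 20 (2 points).
  x = 2: rhs = 3, matching y values: 7, 16 (2 points).
  x = 3: rhs = 9, matching y values: 3, 20 (2 points).
  x = 4: rhs = 10, matching y values: none (0 points).
  x = 5: rhs = 12, matching y values: 9, 14 (2 points).
  x = 6: rhs = 21, matching y values: none (0 points).
  x = 7: rhs = 20, matching y values: none (0 points).
  x = 8: rhs = 15, matching y values: none (0 points).
  x = 9: rhs = 12, matching y values: 9, 14 (2 points).
  x = 10: rhs = 17, matching y values: none (0 points).
  x = 11: rhs = 13, matching y values: 6, 17 (2 points).
  x = 12: rhs = 6, matching y values: 11, 12 (2 points).
  x = 13: rhs = 2, matching y values: 5, 18 (2 points).
  x = 14: rhs = 7, matching y values: none (0 points).
  x = 15: rhs = 4, matching y values: 2, 21 (2 points).
  x = 16: rhs = 22, matching y values: none (0 points).
  x = 17: rhs = 21, matching y values: none (0 points).
  x = 18: rhs = 7, matching y values: none (0 points).
  x = 19: rhs = 9, matching y values: 3, 20 (2 points).
  x = 20: rhs = 10, matching y values: none (0 points).
  x = 21: rhs = 16, matching y values: 4, 19 (2 points).
  x = 22: rhs = 10, matching y values: none (0 points).
Total affine count: 22.
Full point count |E(F_23)| = 22 + 1 = 23.
Hasse bound: |23 − (23+1)| = |-1| = 1 ≤ 2√23 ≈ 9.5917 ✓.


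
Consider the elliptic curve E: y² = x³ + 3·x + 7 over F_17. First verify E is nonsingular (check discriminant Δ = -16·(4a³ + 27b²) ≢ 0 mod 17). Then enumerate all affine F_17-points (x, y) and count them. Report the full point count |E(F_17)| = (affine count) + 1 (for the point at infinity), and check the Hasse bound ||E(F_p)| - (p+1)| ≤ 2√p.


Affine points = {(2, 2), (2, 15), (3, 3), (3, 14), (4, 7), (4, 10), (8, 4), (8, 13), (9, 7), (9, 10), (10, 0), (13, 4), (13, 13)}; affine count = 13; |E(F_17)| = 14.

Discriminant check: Δ ∝ 4a³ + 27b² = 4·3³ + 27·7² = 4·27 + 27·49 ≡ 3 (mod 17). Nonzero ⇒ E is nonsingular.
For each x ∈ F_17, compute rhs = x³ + 3·x + 7 mod 17, then count y ∈ F_17 with y² ≡ rhs.
  x = 0: rhs = 7, matching y values: none (0 points).
  x = 1: rhs = 11, matching y values: none (0 points).
  x = 2: rhs = 4, matching y values: 2, 15 (2 points).
  x = 3: rhs = 9, matching y values: 3, 14 (2 points).
  x = 4: rhs = 15, matching y values: 7, 10 (2 points).
  x = 5: rhs = 11, matching y values: none (0 points).
  x = 6: rhs = 3, matching y values: none (0 points).
  x = 7: rhs = 14, matching y values: none (0 points).
  x = 8: rhs = 16, matching y values: 4, 13 (2 points).
  x = 9: rhs = 15, matching y values: 7, 10 (2 points).
  x = 10: rhs = 0, matching y values: 0 (1 points).
  x = 11: rhs = 11, matching y values: none (0 points).
  x = 12: rhs = 3, matching y values: none (0 points).
  x = 13: rhs = 16, matching y values: 4, 13 (2 points).
  x = 14: rhs = 5, matching y values: none (0 points).
  x = 15: rhs = 10, matching y values: none (0 points).
  x = 16: rhs = 3, matching y values: none (0 points).
Total affine count: 13.
Full point count |E(F_17)| = 13 + 1 = 14.
Hasse bound: |14 − (17+1)| = |-4| = 4 ≤ 2√17 ≈ 8.2462 ✓.
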